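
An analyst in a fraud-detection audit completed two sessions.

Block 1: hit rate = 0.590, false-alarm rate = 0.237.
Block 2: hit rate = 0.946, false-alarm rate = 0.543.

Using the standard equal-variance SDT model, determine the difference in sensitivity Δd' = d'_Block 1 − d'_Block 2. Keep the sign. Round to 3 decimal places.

Block 1: z(0.590) = 0.2275, z(0.237) = -0.7160, d' = 0.9435
Block 2: z(0.946) = 1.6072, z(0.543) = 0.1080, d' = 1.4992
Δd' = d'_Block 1 − d'_Block 2 = 0.9435 − 1.4992 = -0.5557
Block 2 has the higher sensitivity.

Δd' = -0.556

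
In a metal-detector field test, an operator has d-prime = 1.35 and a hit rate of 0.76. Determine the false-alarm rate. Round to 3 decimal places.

false-alarm rate = 0.260

z(hit rate) = z(0.76) = 0.7063
z(FA) = z(H) − d' = 0.7063 − 1.35 = -0.6437
false-alarm rate = Φ(-0.6437) = 0.2599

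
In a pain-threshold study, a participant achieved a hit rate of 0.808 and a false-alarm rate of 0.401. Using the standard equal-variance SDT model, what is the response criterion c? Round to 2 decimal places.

Φ⁻¹(0.808) = 0.871, Φ⁻¹(0.401) = -0.251
c = −½·[z(H) + z(FA)] = −0.5 × (0.871 + (-0.251)) = -0.310

c = -0.31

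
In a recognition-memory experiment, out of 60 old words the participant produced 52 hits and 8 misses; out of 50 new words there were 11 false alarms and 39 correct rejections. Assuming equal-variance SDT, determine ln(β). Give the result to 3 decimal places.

ln β = -0.319

H = 52/60 = 0.8667
FA = 11/50 = 0.2200
z(0.8667) = 1.1109, z(0.2200) = -0.7722
ln β = −½·[z(H)² − z(FA)²] = −0.5 × (1.2341 − 0.5963) = -0.3189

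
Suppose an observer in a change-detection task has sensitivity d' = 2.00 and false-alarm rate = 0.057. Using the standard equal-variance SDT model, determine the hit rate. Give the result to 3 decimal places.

hit rate = 0.663

z(false-alarm rate) = z(0.057) = -1.5805
z(H) = z(FA) + d' = -1.5805 + 2.00 = 0.4195
hit rate = Φ(0.4195) = 0.6626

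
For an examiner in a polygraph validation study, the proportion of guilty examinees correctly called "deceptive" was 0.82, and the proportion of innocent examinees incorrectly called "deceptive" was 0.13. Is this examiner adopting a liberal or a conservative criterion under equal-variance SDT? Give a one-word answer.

conservative

z(H) = 0.915, z(FA) = -1.126
c = −½·(z(H) + z(FA)) = 0.1055
c > 0 → conservative criterion (biased toward responding “no”).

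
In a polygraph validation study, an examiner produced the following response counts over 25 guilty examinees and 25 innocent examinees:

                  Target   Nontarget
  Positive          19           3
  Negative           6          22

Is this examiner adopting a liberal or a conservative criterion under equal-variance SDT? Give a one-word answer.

z(H) = 0.706, z(FA) = -1.175
c = −½·(z(H) + z(FA)) = 0.2345
c > 0 → conservative criterion (biased toward responding “no”).

conservative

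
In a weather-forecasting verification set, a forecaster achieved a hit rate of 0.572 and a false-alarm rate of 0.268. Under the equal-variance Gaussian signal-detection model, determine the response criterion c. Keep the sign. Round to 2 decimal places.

Φ⁻¹(0.572) = 0.181, Φ⁻¹(0.268) = -0.619
c = −½·[z(H) + z(FA)] = −0.5 × (0.181 + (-0.619)) = 0.219

c = 0.22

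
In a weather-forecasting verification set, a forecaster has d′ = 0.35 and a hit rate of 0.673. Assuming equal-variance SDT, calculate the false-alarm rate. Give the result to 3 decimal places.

false-alarm rate = 0.539

z(hit rate) = z(0.673) = 0.4482
z(FA) = z(H) − d' = 0.4482 − 0.35 = 0.0982
false-alarm rate = Φ(0.0982) = 0.5391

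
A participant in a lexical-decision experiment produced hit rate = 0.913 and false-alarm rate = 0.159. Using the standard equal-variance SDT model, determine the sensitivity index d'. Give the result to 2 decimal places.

z(H) = 1.3595
z(FA) = -0.9986
d' = z(H) − z(FA) = 1.3595 − (-0.9986) = 2.3581

d' = 2.36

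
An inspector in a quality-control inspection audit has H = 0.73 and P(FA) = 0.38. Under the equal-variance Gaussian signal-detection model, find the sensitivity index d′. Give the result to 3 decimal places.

d′ = 0.918

z(0.73) = 0.6128, z(0.38) = -0.3055
d' = z(H) − z(FA) = 0.6128 − (-0.3055) = 0.9183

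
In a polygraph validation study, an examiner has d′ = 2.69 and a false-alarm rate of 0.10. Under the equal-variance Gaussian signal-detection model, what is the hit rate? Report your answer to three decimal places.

z(false-alarm rate) = z(0.10) = -1.2816
z(H) = z(FA) + d' = -1.2816 + 2.69 = 1.4084
hit rate = Φ(1.4084) = 0.9205

hit rate = 0.921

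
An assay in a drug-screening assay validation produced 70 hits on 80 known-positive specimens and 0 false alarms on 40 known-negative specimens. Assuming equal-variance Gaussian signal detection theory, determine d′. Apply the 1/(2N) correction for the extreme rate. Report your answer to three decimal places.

The false-alarm rate is 0/40 = 0, so apply the 1/(2N) correction: FA → 1/(2·40) = 0.01250.
z(H) = z(0.87500) = 1.1503
z(FA) = z(0.01250) = -2.2414
d' = 1.1503 − (-2.2414) = 3.3917

d′ = 3.392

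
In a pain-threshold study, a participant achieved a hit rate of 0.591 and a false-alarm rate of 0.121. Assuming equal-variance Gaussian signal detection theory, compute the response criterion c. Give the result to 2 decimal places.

c = 0.47

Φ⁻¹(H) = Φ⁻¹(0.591) = 0.230
Φ⁻¹(FA) = Φ⁻¹(0.121) = -1.170
c = −½·[z(H) + z(FA)] = −0.5 × (0.230 + (-1.170)) = 0.470
c > 0: the participant has a conservative response bias.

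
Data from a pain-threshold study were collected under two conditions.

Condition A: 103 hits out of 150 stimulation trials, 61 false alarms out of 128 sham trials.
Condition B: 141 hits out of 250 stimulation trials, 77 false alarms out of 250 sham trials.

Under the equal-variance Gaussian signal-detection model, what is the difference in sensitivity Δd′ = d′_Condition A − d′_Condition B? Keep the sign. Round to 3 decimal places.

Condition A: z(0.6867) = 0.4865, z(0.4766) = -0.0587, d' = 0.5452
Condition B: z(0.5640) = 0.1611, z(0.3080) = -0.5015, d' = 0.6626
Δd' = d'_Condition A − d'_Condition B = 0.5452 − 0.6626 = -0.1174
Condition B has the higher sensitivity.

Δd′ = -0.117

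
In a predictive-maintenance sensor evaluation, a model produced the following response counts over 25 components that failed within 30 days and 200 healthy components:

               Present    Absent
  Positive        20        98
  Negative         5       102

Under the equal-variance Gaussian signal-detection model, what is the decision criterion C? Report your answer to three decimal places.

C = -0.408

H = 20/25 = 0.8000
FA = 98/200 = 0.4900
Φ⁻¹(0.8000) = 0.8416, Φ⁻¹(0.4900) = -0.0251
c = −½·[z(H) + z(FA)] = −0.5 × (0.8416 + (-0.0251)) = -0.40825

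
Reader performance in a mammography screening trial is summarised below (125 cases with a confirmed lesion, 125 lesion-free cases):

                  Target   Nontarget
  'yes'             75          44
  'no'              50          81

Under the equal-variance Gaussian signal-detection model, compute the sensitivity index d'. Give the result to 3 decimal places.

H = 75/125 = 0.6000
FA = 44/125 = 0.3520
z(H) = 0.2533
z(FA) = -0.3799
d' = z(H) − z(FA) = 0.2533 − (-0.3799) = 0.6332

d' = 0.633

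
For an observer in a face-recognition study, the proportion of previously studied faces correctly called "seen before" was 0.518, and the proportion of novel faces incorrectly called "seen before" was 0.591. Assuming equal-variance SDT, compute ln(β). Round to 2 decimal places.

ln β = 0.03

Φ⁻¹(0.518) = 0.045, Φ⁻¹(0.591) = 0.230
ln β = −½·[z(H)² − z(FA)²] = −0.5 × (0.002 − 0.053) = 0.0255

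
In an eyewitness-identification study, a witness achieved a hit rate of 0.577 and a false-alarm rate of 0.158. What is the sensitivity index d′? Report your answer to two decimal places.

Φ⁻¹(H) = 0.194
Φ⁻¹(FA) = -1.003
d' = z(H) − z(FA) = 0.194 − (-1.003) = 1.197

d′ = 1.20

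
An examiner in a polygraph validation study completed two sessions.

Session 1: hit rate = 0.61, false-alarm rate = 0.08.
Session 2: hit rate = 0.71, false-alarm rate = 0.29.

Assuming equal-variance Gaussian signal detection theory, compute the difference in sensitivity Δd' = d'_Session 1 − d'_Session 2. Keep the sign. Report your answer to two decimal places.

Δd' = 0.58

Session 1: z(0.61) = 0.279, z(0.08) = -1.405, d' = 1.684
Session 2: z(0.71) = 0.553, z(0.29) = -0.553, d' = 1.106
Δd' = d'_Session 1 − d'_Session 2 = 1.684 − 1.106 = 0.578
Session 1 has the higher sensitivity.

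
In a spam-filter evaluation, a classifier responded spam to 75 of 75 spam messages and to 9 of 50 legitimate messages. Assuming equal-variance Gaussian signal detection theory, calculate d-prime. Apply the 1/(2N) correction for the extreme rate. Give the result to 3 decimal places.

d-prime = 3.390

The hit rate is 75/75 = 1, so apply the 1/(2N) correction: H → 1 − 1/(2·75) = 0.99333.
z(H) = z(0.99333) = 2.4746
z(FA) = z(0.18000) = -0.9154
d' = 2.4746 − (-0.9154) = 3.3900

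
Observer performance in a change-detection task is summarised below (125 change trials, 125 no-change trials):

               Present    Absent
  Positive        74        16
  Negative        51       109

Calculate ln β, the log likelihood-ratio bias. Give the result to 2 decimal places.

H = 74/125 = 0.5920
FA = 16/125 = 0.1280
z(H) = z(0.5920) = 0.233
z(FA) = z(0.1280) = -1.136
ln β = −½·[z(H)² − z(FA)²] = −0.5 × (0.054 − 1.290) = 0.618

ln β = 0.62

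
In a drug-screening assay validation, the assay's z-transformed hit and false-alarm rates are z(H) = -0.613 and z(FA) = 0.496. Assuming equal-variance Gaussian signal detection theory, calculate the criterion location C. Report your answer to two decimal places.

C = 0.06

c = −½·[z(H) + z(FA)] = −½·(-0.613 + 0.496) = 0.0585
c > 0: the assay has a conservative response bias.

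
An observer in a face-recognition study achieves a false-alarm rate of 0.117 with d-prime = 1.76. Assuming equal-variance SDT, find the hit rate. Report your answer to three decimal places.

hit rate = 0.716

z(false-alarm rate) = z(0.117) = -1.1901
z(H) = z(FA) + d' = -1.1901 + 1.76 = 0.5699
hit rate = Φ(0.5699) = 0.7156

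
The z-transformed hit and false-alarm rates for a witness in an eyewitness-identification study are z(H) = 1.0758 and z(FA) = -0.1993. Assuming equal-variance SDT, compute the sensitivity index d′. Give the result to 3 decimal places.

d' = z(H) − z(FA) = 1.0758 − (-0.1993) = 1.2751

d′ = 1.275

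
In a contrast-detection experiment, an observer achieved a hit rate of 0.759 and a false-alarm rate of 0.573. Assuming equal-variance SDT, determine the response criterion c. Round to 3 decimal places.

z(H) = 0.7031
z(FA) = 0.1840
c = −½·[z(H) + z(FA)] = −0.5 × (0.7031 + 0.1840) = -0.44355

c = -0.444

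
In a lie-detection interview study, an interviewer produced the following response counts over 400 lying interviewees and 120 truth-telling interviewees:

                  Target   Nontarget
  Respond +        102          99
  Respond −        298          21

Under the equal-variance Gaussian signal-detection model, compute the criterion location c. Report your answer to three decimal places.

H = 102/400 = 0.2550
FA = 99/120 = 0.8250
Φ⁻¹(H) = Φ⁻¹(0.2550) = -0.6588
Φ⁻¹(FA) = Φ⁻¹(0.8250) = 0.9346
c = −½·[z(H) + z(FA)] = −0.5 × (-0.6588 + 0.9346) = -0.1379

c = -0.138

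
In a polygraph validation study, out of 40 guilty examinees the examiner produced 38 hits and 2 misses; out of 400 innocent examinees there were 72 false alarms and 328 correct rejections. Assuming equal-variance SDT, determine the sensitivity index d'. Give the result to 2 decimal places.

d' = 2.56

H = 38/40 = 0.9500
FA = 72/400 = 0.1800
Φ⁻¹(0.9500) = 1.6449, Φ⁻¹(0.1800) = -0.9154
d' = z(H) − z(FA) = 1.6449 − (-0.9154) = 2.5603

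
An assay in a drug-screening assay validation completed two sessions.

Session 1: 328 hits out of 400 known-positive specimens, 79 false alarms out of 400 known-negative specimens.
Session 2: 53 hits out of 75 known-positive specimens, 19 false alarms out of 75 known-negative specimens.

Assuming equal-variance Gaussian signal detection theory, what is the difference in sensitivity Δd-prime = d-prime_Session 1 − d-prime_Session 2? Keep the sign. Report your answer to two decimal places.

Δd-prime = 0.56

Session 1: z(0.8200) = 0.915, z(0.1975) = -0.851, d' = 1.766
Session 2: z(0.7067) = 0.544, z(0.2533) = -0.664, d' = 1.208
Δd' = d'_Session 1 − d'_Session 2 = 1.766 − 1.208 = 0.558
Session 1 has the higher sensitivity.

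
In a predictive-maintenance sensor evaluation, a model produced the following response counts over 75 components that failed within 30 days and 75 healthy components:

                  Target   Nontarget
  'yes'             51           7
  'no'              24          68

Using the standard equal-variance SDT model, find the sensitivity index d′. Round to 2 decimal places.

d′ = 1.79

H = 51/75 = 0.6800
FA = 7/75 = 0.0933
z(0.6800) = 0.4677, z(0.0933) = -1.3207
d' = z(H) − z(FA) = 0.4677 − (-1.3207) = 1.7884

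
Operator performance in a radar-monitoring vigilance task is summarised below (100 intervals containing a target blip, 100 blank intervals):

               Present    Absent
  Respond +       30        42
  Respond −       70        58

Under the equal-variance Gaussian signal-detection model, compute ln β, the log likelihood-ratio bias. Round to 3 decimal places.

ln β = -0.117

H = 30/100 = 0.3000
FA = 42/100 = 0.4200
Φ⁻¹(H) = -0.5244
Φ⁻¹(FA) = -0.2019
ln β = −½·[z(H)² − z(FA)²] = −0.5 × (0.2750 − 0.0408) = -0.1171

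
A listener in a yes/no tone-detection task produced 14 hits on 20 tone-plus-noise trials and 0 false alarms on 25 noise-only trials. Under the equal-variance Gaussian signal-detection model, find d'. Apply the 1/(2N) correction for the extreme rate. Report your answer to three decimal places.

The false-alarm rate is 0/25 = 0, so apply the 1/(2N) correction: FA → 1/(2·25) = 0.02000.
z(H) = z(0.70000) = 0.5244
z(FA) = z(0.02000) = -2.0537
d' = 0.5244 − (-2.0537) = 2.5781

d' = 2.578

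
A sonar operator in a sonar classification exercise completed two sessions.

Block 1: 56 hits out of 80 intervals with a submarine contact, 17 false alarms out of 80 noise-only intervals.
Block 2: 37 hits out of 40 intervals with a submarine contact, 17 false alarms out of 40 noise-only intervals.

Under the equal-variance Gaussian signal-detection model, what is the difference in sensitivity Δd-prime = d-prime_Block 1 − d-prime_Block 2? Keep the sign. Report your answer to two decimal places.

Δd-prime = -0.31

Block 1: z(0.7000) = 0.524, z(0.2125) = -0.798, d' = 1.322
Block 2: z(0.9250) = 1.440, z(0.4250) = -0.189, d' = 1.629
Δd' = d'_Block 1 − d'_Block 2 = 1.322 − 1.629 = -0.307
Block 2 has the higher sensitivity.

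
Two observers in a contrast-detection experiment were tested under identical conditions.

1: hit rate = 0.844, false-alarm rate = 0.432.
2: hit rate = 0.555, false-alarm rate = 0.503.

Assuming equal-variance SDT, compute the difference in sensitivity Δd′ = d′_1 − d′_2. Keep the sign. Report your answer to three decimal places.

1: z(0.844) = 1.0110, z(0.432) = -0.1713, d' = 1.1823
2: z(0.555) = 0.1383, z(0.503) = 0.0075, d' = 0.1308
Δd' = d'_1 − d'_2 = 1.1823 − 0.1308 = 1.0515
1 has the higher sensitivity.

Δd′ = 1.052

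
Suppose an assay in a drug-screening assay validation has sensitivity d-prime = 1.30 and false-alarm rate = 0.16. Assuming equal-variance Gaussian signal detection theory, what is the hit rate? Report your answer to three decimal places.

hit rate = 0.620

z(false-alarm rate) = z(0.16) = -0.9945
z(H) = z(FA) + d' = -0.9945 + 1.30 = 0.3055
hit rate = Φ(0.3055) = 0.6200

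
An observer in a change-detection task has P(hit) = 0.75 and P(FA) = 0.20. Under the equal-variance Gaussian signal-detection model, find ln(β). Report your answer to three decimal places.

z(0.75) = 0.6745, z(0.20) = -0.8416
ln β = −½·[z(H)² − z(FA)²] = −0.5 × (0.4550 − 0.7083) = 0.12665

ln β = 0.127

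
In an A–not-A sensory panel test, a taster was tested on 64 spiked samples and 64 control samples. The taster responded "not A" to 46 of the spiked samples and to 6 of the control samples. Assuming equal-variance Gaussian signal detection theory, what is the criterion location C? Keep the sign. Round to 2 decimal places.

C = 0.37

H = 46/64 = 0.7188
FA = 6/64 = 0.0938
z(0.7188) = 0.5793, z(0.0938) = -1.3177
c = −½·[z(H) + z(FA)] = −0.5 × (0.5793 + (-1.3177)) = 0.3692
c > 0: the taster has a conservative response bias.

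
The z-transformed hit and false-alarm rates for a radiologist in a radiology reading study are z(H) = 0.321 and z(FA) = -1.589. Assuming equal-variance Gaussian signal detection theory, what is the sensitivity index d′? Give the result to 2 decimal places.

d′ = 1.91

d' = z(H) − z(FA) = 0.321 − (-1.589) = 1.910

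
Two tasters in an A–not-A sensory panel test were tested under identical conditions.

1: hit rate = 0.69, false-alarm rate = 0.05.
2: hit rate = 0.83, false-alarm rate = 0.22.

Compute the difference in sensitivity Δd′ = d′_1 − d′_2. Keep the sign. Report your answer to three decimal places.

Δd′ = 0.414

1: z(0.69) = 0.4959, z(0.05) = -1.6449, d' = 2.1408
2: z(0.83) = 0.9542, z(0.22) = -0.7722, d' = 1.7264
Δd' = d'_1 − d'_2 = 2.1408 − 1.7264 = 0.4144
1 has the higher sensitivity.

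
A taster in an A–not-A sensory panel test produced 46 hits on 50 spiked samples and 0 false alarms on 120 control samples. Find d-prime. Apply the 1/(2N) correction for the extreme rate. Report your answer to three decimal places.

The false-alarm rate is 0/120 = 0, so apply the 1/(2N) correction: FA → 1/(2·120) = 0.00417.
z(H) = z(0.92000) = 1.4051
z(FA) = z(0.00417) = -2.6380
d' = 1.4051 − (-2.6380) = 4.0431

d-prime = 4.043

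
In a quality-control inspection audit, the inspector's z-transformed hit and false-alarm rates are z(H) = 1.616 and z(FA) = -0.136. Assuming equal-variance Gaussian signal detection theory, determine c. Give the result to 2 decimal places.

c = -0.74

c = −½·[z(H) + z(FA)] = −½·(1.616 + (-0.136)) = -0.740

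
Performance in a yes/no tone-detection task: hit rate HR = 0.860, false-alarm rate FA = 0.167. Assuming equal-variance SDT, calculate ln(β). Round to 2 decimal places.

ln β = -0.12

z(H) = 1.080
z(FA) = -0.966
ln β = −½·[z(H)² − z(FA)²] = −0.5 × (1.166 − 0.933) = -0.1165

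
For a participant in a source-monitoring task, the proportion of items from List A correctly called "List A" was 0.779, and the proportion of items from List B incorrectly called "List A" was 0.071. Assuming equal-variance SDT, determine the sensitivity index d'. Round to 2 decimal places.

d' = 2.24

z(H) = 0.769
z(FA) = -1.468
d' = z(H) − z(FA) = 0.769 − (-1.468) = 2.237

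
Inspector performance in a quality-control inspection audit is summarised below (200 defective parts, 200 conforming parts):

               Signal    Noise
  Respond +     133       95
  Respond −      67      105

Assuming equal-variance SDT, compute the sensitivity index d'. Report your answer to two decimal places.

H = 133/200 = 0.6650
FA = 95/200 = 0.4750
Φ⁻¹(H) = 0.4261
Φ⁻¹(FA) = -0.0627
d' = z(H) − z(FA) = 0.4261 − (-0.0627) = 0.4888

d' = 0.49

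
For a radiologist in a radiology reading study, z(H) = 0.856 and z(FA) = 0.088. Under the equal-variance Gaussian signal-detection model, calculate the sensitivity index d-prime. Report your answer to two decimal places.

d-prime = 0.77

d' = z(H) − z(FA) = 0.856 − 0.088 = 0.768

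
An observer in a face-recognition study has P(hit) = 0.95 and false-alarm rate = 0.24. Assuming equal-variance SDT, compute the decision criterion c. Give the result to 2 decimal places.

z(H) = 1.6449
z(FA) = -0.7063
c = −½·[z(H) + z(FA)] = −0.5 × (1.6449 + (-0.7063)) = -0.4693
c < 0: the observer has a liberal response bias.

c = -0.47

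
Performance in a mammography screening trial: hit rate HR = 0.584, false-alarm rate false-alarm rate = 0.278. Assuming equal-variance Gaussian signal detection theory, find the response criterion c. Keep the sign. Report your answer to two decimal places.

c = 0.19

z(H) = z(0.584) = 0.2121
z(FA) = z(0.278) = -0.5888
c = −½·[z(H) + z(FA)] = −0.5 × (0.2121 + (-0.5888)) = 0.18835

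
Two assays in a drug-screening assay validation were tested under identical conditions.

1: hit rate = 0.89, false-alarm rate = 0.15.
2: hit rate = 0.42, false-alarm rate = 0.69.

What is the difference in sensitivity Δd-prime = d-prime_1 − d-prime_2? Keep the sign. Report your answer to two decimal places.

Δd-prime = 2.96

1: z(0.89) = 1.227, z(0.15) = -1.036, d' = 2.263
2: z(0.42) = -0.202, z(0.69) = 0.496, d' = -0.698
Δd' = d'_1 − d'_2 = 2.263 − (-0.698) = 2.961
1 has the higher sensitivity.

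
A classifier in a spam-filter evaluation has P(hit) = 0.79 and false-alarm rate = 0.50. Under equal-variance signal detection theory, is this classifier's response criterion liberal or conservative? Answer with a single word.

liberal

z(H) = 0.806, z(FA) = 0.000
c = −½·(z(H) + z(FA)) = -0.403
c < 0 → liberal criterion (biased toward responding “yes”).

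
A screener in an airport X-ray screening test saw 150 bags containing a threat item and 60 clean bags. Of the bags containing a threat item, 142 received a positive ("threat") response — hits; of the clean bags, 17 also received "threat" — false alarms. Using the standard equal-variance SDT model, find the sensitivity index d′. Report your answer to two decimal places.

H = 142/150 = 0.9467
FA = 17/60 = 0.2833
z(H) = 1.614
z(FA) = -0.573
d' = z(H) − z(FA) = 1.614 − (-0.573) = 2.187

d′ = 2.19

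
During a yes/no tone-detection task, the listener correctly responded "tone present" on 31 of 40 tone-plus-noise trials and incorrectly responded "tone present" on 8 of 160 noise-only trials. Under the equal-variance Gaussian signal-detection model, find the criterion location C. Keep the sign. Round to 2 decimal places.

C = 0.44

H = 31/40 = 0.7750
FA = 8/160 = 0.0500
Φ⁻¹(H) = Φ⁻¹(0.7750) = 0.7554
Φ⁻¹(FA) = Φ⁻¹(0.0500) = -1.6449
c = −½·[z(H) + z(FA)] = −0.5 × (0.7554 + (-1.6449)) = 0.44475
c > 0: the listener has a conservative response bias.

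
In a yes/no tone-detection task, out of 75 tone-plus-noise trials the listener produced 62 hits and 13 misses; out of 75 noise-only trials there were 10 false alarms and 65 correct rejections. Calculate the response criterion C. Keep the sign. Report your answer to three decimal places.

C = 0.085

H = 62/75 = 0.8267
FA = 10/75 = 0.1333
z(H) = z(0.8267) = 0.9412
z(FA) = z(0.1333) = -1.1109
c = −½·[z(H) + z(FA)] = −0.5 × (0.9412 + (-1.1109)) = 0.08485
c > 0: the listener has a conservative response bias.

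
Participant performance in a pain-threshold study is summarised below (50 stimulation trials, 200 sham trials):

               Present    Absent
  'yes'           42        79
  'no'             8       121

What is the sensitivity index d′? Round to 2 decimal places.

d′ = 1.26

H = 42/50 = 0.8400
FA = 79/200 = 0.3950
z(H) = z(0.8400) = 0.9945
z(FA) = z(0.3950) = -0.2663
d' = z(H) − z(FA) = 0.9945 − (-0.2663) = 1.2608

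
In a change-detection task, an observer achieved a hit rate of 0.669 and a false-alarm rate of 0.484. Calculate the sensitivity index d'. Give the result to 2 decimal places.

d' = 0.48

z(0.669) = 0.437, z(0.484) = -0.040
d' = z(H) − z(FA) = 0.437 − (-0.040) = 0.477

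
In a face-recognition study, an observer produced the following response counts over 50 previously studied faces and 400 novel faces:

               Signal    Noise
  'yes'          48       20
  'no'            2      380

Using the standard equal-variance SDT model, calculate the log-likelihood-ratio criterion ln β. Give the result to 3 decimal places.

ln β = -0.180

H = 48/50 = 0.9600
FA = 20/400 = 0.0500
Φ⁻¹(H) = Φ⁻¹(0.9600) = 1.7507
Φ⁻¹(FA) = Φ⁻¹(0.0500) = -1.6449
ln β = −½·[z(H)² − z(FA)²] = −0.5 × (3.0650 − 2.7057) = -0.17965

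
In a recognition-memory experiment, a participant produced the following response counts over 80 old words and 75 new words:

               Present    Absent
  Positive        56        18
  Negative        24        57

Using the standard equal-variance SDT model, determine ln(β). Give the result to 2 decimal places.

ln β = 0.11

H = 56/80 = 0.7000
FA = 18/75 = 0.2400
z(H) = z(0.7000) = 0.524
z(FA) = z(0.2400) = -0.706
ln β = −½·[z(H)² − z(FA)²] = −0.5 × (0.275 − 0.498) = 0.1115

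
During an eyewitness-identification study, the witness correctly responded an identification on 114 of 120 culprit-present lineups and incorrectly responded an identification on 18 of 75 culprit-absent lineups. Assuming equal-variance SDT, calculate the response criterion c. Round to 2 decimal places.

H = 114/120 = 0.9500
FA = 18/75 = 0.2400
Φ⁻¹(H) = Φ⁻¹(0.9500) = 1.6449
Φ⁻¹(FA) = Φ⁻¹(0.2400) = -0.7063
c = −½·[z(H) + z(FA)] = −0.5 × (1.6449 + (-0.7063)) = -0.4693

c = -0.47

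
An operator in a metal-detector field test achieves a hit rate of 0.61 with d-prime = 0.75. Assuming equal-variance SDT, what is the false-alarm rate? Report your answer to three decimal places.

z(hit rate) = z(0.61) = 0.2793
z(FA) = z(H) − d' = 0.2793 − 0.75 = -0.4707
false-alarm rate = Φ(-0.4707) = 0.3189

false-alarm rate = 0.319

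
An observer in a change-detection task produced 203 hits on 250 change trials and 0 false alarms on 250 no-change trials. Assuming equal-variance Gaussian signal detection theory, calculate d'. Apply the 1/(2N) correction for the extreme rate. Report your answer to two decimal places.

The false-alarm rate is 0/250 = 0, so apply the 1/(2N) correction: FA → 1/(2·250) = 0.00200.
z(H) = z(0.81200) = 0.885
z(FA) = z(0.00200) = -2.878
d' = 0.885 − (-2.878) = 3.763

d' = 3.76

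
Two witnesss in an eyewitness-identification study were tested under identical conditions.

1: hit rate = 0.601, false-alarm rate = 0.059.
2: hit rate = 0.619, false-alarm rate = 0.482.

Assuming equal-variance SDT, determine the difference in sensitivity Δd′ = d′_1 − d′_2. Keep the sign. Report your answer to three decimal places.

Δd′ = 1.471

1: z(0.601) = 0.2559, z(0.059) = -1.5632, d' = 1.8191
2: z(0.619) = 0.3029, z(0.482) = -0.0451, d' = 0.3480
Δd' = d'_1 − d'_2 = 1.8191 − 0.3480 = 1.4711
1 has the higher sensitivity.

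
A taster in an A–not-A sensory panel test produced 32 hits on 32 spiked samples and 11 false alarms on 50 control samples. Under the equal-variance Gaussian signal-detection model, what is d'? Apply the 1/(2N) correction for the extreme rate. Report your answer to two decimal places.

d' = 2.93

The hit rate is 32/32 = 1, so apply the 1/(2N) correction: H → 1 − 1/(2·32) = 0.98438.
z(H) = z(0.98438) = 2.154
z(FA) = z(0.22000) = -0.772
d' = 2.154 − (-0.772) = 2.926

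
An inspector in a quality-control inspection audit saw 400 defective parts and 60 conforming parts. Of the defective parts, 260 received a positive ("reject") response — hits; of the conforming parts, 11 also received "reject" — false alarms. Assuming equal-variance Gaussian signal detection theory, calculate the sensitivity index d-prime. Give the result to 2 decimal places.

H = 260/400 = 0.6500
FA = 11/60 = 0.1833
z(H) = 0.3853
z(FA) = -0.9029
d' = z(H) − z(FA) = 0.3853 − (-0.9029) = 1.2882

d-prime = 1.29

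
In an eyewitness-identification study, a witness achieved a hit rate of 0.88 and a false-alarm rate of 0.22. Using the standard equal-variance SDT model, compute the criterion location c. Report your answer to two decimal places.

Φ⁻¹(0.88) = 1.175, Φ⁻¹(0.22) = -0.772
c = −½·[z(H) + z(FA)] = −0.5 × (1.175 + (-0.772)) = -0.2015
c < 0: the witness has a liberal response bias.

c = -0.20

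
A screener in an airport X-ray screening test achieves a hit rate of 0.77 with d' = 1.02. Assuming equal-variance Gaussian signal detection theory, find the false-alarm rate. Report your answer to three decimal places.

z(hit rate) = z(0.77) = 0.7388
z(FA) = z(H) − d' = 0.7388 − 1.02 = -0.2812
false-alarm rate = Φ(-0.2812) = 0.3893

false-alarm rate = 0.389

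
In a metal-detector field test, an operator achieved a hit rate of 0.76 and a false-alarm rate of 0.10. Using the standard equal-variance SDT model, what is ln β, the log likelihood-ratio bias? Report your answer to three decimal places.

ln β = 0.572

z(0.76) = 0.7063, z(0.10) = -1.2816
ln β = −½·[z(H)² − z(FA)²] = −0.5 × (0.4989 − 1.6425) = 0.5718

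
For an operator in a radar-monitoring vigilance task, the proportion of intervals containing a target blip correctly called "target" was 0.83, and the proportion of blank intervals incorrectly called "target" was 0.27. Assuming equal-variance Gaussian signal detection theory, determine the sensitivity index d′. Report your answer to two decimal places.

z(0.83) = 0.9542, z(0.27) = -0.6128
d' = z(H) − z(FA) = 0.9542 − (-0.6128) = 1.5670

d′ = 1.57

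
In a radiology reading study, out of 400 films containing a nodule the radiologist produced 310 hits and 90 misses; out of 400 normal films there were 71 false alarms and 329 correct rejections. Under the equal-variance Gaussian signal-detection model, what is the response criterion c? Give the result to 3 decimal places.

c = 0.085

H = 310/400 = 0.7750
FA = 71/400 = 0.1775
Φ⁻¹(0.7750) = 0.7554, Φ⁻¹(0.1775) = -0.9249
c = −½·[z(H) + z(FA)] = −0.5 × (0.7554 + (-0.9249)) = 0.08475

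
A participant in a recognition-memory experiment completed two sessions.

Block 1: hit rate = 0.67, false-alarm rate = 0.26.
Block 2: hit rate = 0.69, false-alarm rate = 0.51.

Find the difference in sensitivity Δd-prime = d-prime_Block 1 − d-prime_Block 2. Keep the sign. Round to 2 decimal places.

Δd-prime = 0.61

Block 1: z(0.67) = 0.440, z(0.26) = -0.643, d' = 1.083
Block 2: z(0.69) = 0.496, z(0.51) = 0.025, d' = 0.471
Δd' = d'_Block 1 − d'_Block 2 = 1.083 − 0.471 = 0.612
Block 1 has the higher sensitivity.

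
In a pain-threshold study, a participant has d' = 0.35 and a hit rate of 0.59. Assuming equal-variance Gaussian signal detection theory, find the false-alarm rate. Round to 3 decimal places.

false-alarm rate = 0.451

z(hit rate) = z(0.59) = 0.2275
z(FA) = z(H) − d' = 0.2275 − 0.35 = -0.1225
false-alarm rate = Φ(-0.1225) = 0.4513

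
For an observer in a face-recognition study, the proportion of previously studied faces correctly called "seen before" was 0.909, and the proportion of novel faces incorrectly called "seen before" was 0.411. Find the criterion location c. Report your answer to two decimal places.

c = -0.55

z(H) = z(0.909) = 1.3346
z(FA) = z(0.411) = -0.2250
c = −½·[z(H) + z(FA)] = −0.5 × (1.3346 + (-0.2250)) = -0.5548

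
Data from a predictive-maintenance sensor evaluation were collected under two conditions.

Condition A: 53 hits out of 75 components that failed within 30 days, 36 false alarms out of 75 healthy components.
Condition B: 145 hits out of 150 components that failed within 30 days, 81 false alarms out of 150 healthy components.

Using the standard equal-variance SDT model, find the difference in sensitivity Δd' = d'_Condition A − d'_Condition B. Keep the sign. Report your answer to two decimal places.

Δd' = -1.14

Condition A: z(0.7067) = 0.544, z(0.4800) = -0.050, d' = 0.594
Condition B: z(0.9667) = 1.834, z(0.5400) = 0.100, d' = 1.734
Δd' = d'_Condition A − d'_Condition B = 0.594 − 1.734 = -1.140
Condition B has the higher sensitivity.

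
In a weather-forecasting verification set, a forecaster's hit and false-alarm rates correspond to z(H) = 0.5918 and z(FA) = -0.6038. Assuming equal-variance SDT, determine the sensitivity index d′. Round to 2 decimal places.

d′ = 1.20

d' = z(H) − z(FA) = 0.5918 − (-0.6038) = 1.1956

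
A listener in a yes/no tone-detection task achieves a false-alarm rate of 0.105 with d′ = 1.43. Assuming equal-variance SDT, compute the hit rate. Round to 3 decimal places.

hit rate = 0.570

z(false-alarm rate) = z(0.105) = -1.2536
z(H) = z(FA) + d' = -1.2536 + 1.43 = 0.1764
hit rate = Φ(0.1764) = 0.5700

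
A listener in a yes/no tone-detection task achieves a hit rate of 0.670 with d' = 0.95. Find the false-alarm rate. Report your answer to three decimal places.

false-alarm rate = 0.305

z(hit rate) = z(0.670) = 0.4399
z(FA) = z(H) − d' = 0.4399 − 0.95 = -0.5101
false-alarm rate = Φ(-0.5101) = 0.3050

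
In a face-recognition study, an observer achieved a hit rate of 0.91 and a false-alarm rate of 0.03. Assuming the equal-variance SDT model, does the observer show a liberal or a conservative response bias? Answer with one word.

conservative

z(H) = 1.341, z(FA) = -1.881
c = −½·(z(H) + z(FA)) = 0.270
c > 0 → conservative criterion (biased toward responding “no”).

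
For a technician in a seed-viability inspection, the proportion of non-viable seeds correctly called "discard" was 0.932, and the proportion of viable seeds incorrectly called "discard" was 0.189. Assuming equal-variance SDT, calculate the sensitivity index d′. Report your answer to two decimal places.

d′ = 2.37

z(H) = 1.4909
z(FA) = -0.8816
d' = z(H) − z(FA) = 1.4909 − (-0.8816) = 2.3725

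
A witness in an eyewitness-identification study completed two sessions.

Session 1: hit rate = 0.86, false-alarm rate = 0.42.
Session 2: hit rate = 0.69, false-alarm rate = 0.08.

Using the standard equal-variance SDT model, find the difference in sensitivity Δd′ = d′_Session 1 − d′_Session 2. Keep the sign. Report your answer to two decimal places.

Session 1: z(0.86) = 1.080, z(0.42) = -0.202, d' = 1.282
Session 2: z(0.69) = 0.496, z(0.08) = -1.405, d' = 1.901
Δd' = d'_Session 1 − d'_Session 2 = 1.282 − 1.901 = -0.619
Session 2 has the higher sensitivity.

Δd′ = -0.62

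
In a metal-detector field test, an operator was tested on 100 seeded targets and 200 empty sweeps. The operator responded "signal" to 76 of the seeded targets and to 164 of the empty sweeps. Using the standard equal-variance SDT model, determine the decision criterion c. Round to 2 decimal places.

c = -0.81

H = 76/100 = 0.7600
FA = 164/200 = 0.8200
Φ⁻¹(H) = Φ⁻¹(0.7600) = 0.7063
Φ⁻¹(FA) = Φ⁻¹(0.8200) = 0.9154
c = −½·[z(H) + z(FA)] = −0.5 × (0.7063 + 0.9154) = -0.81085
c < 0: the operator has a liberal response bias.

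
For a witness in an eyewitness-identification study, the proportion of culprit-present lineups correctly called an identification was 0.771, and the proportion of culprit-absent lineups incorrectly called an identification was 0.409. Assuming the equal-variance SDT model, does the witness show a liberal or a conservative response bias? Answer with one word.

z(H) = 0.742, z(FA) = -0.230
c = −½·(z(H) + z(FA)) = -0.256
c < 0 → liberal criterion (biased toward responding “yes”).

liberal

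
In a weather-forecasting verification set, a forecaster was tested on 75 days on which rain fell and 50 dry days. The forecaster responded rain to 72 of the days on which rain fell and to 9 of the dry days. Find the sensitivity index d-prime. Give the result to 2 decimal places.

d-prime = 2.67

H = 72/75 = 0.9600
FA = 9/50 = 0.1800
z(H) = z(0.9600) = 1.751
z(FA) = z(0.1800) = -0.915
d' = z(H) − z(FA) = 1.751 − (-0.915) = 2.666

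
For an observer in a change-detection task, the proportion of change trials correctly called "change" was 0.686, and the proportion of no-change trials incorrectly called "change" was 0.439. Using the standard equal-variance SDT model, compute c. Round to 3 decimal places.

Φ⁻¹(0.686) = 0.4845, Φ⁻¹(0.439) = -0.1535
c = −½·[z(H) + z(FA)] = −0.5 × (0.4845 + (-0.1535)) = -0.1655
c < 0: the observer has a liberal response bias.

c = -0.166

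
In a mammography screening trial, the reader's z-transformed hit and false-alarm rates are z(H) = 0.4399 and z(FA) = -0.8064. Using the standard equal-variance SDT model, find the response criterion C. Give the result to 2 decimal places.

c = −½·[z(H) + z(FA)] = −½·(0.4399 + (-0.8064)) = 0.18325

C = 0.18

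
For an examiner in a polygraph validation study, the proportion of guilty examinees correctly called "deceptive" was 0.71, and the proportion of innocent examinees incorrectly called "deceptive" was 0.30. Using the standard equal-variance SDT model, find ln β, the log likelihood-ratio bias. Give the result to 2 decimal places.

ln β = -0.02

z(H) = 0.553
z(FA) = -0.524
ln β = −½·[z(H)² − z(FA)²] = −0.5 × (0.306 − 0.275) = -0.0155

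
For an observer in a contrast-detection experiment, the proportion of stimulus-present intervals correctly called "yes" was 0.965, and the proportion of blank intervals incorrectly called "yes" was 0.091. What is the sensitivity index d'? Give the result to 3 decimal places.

d' = 3.147

z(H) = z(0.965) = 1.8119
z(FA) = z(0.091) = -1.3346
d' = z(H) − z(FA) = 1.8119 − (-1.3346) = 3.1465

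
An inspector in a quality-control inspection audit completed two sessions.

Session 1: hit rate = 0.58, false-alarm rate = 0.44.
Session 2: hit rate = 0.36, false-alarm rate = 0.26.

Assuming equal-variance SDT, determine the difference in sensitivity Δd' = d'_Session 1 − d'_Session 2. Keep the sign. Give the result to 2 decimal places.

Session 1: z(0.58) = 0.202, z(0.44) = -0.151, d' = 0.353
Session 2: z(0.36) = -0.358, z(0.26) = -0.643, d' = 0.285
Δd' = d'_Session 1 − d'_Session 2 = 0.353 − 0.285 = 0.068
Session 1 has the higher sensitivity.

Δd' = 0.07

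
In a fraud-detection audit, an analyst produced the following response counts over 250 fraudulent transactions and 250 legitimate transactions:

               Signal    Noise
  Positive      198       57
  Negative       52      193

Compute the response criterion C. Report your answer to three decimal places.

C = -0.034

H = 198/250 = 0.7920
FA = 57/250 = 0.2280
z(H) = z(0.7920) = 0.8134
z(FA) = z(0.2280) = -0.7454
c = −½·[z(H) + z(FA)] = −0.5 × (0.8134 + (-0.7454)) = -0.0340
c < 0: the analyst has a liberal response bias.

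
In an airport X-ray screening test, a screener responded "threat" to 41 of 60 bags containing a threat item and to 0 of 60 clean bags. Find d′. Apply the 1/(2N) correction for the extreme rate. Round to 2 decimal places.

d′ = 2.87

The false-alarm rate is 0/60 = 0, so apply the 1/(2N) correction: FA → 1/(2·60) = 0.00833.
z(H) = z(0.68333) = 0.477
z(FA) = z(0.00833) = -2.394
d' = 0.477 − (-2.394) = 2.871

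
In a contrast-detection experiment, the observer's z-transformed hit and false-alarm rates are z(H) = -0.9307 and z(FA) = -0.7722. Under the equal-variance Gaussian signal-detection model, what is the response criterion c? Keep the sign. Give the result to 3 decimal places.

c = 0.851

c = −½·[z(H) + z(FA)] = −½·(-0.9307 + (-0.7722)) = 0.85145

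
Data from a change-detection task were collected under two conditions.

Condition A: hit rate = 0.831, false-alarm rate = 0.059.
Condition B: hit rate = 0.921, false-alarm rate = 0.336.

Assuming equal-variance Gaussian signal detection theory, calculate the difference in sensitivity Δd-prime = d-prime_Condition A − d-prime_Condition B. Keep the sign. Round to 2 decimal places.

Δd-prime = 0.69

Condition A: z(0.831) = 0.958, z(0.059) = -1.563, d' = 2.521
Condition B: z(0.921) = 1.412, z(0.336) = -0.423, d' = 1.835
Δd' = d'_Condition A − d'_Condition B = 2.521 − 1.835 = 0.686
Condition A has the higher sensitivity.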